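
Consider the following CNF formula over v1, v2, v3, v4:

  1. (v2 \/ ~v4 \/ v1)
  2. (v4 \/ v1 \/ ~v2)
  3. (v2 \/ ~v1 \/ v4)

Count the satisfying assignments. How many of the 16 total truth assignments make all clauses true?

Case analysis on v1 and v2:
  v1=1, v2=1: remaining (v3,v4) ∈ {(0,0); (0,1); (1,0); (1,1)} — 4.
  v1=1, v2=0: remaining (v3,v4) ∈ {(0,1); (1,1)} — 2.
  v1=0, v2=1: remaining (v3,v4) ∈ {(0,1); (1,1)} — 2.
  v1=0, v2=0: remaining (v3,v4) ∈ {(0,0); (1,0)} — 2.
Total: 4 + 2 + 2 + 2 = 10.

10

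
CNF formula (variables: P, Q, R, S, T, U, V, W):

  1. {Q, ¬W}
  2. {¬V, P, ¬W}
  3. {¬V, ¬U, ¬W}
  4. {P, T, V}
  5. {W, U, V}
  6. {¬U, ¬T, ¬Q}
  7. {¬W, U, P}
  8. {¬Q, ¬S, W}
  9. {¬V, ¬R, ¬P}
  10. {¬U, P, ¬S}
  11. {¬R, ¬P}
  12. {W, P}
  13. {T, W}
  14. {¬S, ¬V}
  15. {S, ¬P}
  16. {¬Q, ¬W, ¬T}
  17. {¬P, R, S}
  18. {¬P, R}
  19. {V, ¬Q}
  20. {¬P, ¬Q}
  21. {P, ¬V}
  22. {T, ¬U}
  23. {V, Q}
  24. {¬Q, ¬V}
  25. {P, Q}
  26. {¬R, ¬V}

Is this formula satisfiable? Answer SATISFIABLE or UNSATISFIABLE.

UNSATISFIABLE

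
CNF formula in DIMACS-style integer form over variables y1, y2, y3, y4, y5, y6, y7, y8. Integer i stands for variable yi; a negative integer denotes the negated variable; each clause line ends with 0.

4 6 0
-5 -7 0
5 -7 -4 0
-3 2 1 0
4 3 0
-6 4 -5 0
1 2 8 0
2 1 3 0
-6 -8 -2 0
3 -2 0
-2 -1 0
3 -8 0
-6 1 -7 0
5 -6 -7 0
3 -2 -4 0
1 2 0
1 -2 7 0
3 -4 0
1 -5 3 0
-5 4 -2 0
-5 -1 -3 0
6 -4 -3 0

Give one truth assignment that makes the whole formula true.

Set y1 = True and propagate.
  then y2 is forced to False.
The remaining clauses are satisfied by y3 = True, y4 = True, y5 = False, y6 = True, y7 = False, y8 = True.

y1 = 1, y2 = 0, y3 = 1, y4 = 1, y5 = 0, y6 = 1, y7 = 0, y8 = 1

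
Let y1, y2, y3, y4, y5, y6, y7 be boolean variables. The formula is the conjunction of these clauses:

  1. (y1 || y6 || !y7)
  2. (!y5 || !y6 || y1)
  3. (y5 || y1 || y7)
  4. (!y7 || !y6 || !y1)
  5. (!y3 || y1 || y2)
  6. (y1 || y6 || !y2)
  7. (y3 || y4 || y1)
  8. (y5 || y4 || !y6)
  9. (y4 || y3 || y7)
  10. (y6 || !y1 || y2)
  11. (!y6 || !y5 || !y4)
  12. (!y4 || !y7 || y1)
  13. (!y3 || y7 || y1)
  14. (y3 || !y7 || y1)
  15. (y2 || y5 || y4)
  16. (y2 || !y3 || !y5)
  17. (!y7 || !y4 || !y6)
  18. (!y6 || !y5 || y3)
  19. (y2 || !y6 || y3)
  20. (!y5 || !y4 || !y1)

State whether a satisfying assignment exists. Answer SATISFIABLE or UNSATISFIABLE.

Set y1 = True and propagate.
For the remaining variables, y2 = True, y3 = True, y4 = False, y5 = False, y6 = False, y7 = True works.
So y1=T, y2=T, y3=T, y4=F, y5=F, y6=F, y7=T is a satisfying assignment.

SATISFIABLE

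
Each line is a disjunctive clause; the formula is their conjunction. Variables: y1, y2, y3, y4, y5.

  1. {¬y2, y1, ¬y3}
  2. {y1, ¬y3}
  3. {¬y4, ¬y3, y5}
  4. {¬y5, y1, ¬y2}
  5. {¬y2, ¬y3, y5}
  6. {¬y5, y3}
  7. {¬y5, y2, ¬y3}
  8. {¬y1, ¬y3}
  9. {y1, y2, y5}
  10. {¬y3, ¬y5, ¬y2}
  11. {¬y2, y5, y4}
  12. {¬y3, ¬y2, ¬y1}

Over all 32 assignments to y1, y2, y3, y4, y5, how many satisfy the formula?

4

Satisfying assignments:
  y1=0 y2=1 y3=0 y4=1 y5=0
  y1=1 y2=0 y3=0 y4=0 y5=0
  y1=1 y2=0 y3=0 y4=1 y5=0
  y1=1 y2=1 y3=0 y4=1 y5=0
That's 4 in total.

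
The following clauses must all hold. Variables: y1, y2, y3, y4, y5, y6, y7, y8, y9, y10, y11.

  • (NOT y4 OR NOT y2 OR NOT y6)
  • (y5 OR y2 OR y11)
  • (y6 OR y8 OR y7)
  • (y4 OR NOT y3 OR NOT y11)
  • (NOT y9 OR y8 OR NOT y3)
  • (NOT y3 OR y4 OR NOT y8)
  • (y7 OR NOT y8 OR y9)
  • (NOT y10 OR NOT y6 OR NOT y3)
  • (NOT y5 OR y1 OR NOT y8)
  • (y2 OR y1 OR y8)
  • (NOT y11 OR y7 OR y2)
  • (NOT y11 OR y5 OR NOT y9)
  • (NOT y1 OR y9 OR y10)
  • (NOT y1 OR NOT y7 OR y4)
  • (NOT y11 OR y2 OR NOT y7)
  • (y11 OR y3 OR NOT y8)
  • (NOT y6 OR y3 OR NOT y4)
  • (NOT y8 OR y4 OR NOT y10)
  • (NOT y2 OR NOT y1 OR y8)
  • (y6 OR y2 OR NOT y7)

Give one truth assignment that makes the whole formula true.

Branch on y1: take y1 = True.
Try y2 = True.
  then y8 is forced to True.
For the remaining variables, y3 = True, y4 = True, y5 = True, y6 = False, y7 = True, y9 = True, y10 = False, y11 = False works.

y1=T  y2=T  y3=T  y4=T  y5=T  y6=F  y7=T  y8=T  y9=T  y10=F  y11=F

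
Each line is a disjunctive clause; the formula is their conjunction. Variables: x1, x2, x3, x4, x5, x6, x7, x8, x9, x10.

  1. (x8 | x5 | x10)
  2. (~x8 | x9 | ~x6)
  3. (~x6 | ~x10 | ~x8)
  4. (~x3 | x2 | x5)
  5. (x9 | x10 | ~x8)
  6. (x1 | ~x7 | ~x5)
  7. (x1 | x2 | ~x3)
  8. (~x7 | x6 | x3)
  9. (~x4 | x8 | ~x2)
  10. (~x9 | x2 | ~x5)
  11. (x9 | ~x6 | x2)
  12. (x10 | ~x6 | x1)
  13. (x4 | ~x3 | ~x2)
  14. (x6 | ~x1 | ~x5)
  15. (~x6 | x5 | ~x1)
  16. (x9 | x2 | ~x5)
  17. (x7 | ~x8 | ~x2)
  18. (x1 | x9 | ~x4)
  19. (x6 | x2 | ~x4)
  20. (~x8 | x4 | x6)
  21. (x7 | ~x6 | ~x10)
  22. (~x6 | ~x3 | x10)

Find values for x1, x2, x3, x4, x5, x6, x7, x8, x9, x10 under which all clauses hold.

Branch on x1: take x1 = False.
For the remaining variables, x2 = True, x3 = False, x4 = False, x5 = False, x6 = False, x7 = False, x8 = False, x9 = True, x10 = True works.
Every clause has at least one true literal under this assignment.

x1 = 0  x2 = 1  x3 = 0  x4 = 0  x5 = 0  x6 = 0  x7 = 0  x8 = 0  x9 = 1  x10 = 1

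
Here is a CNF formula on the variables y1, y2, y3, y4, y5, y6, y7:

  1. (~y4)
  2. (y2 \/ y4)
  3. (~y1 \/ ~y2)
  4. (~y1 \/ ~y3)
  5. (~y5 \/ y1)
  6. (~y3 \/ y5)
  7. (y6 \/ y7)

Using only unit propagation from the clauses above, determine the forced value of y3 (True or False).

Unit clause (~y4) sets y4 = False.
(y2 \/ y4) with y4 = False leaves only y2, so y2 = True.
In (~y2 \/ ~y1), ~y2 is now false; ~y1 must hold, so y1 = False.
(y1 \/ ~y5) with y1 = False leaves only ~y5, so y5 = False.
(~y3 \/ y5) with y5 = False leaves only ~y3, so y3 = False.

False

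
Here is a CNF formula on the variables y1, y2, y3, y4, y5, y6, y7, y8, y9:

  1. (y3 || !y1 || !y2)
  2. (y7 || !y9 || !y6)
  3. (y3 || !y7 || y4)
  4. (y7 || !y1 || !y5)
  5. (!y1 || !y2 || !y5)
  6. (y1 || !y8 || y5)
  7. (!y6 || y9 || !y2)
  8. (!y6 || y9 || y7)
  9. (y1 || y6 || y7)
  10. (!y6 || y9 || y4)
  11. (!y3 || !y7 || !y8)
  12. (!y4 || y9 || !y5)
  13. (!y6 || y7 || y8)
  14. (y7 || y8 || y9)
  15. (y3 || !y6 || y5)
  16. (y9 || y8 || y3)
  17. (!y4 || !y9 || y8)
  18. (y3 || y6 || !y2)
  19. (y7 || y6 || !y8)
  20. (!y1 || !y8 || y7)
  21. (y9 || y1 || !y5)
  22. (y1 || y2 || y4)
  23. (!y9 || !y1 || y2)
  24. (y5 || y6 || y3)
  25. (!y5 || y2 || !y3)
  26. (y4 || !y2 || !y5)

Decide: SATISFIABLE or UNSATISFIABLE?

Branch on y1: take y1 = True.
The remaining clauses are satisfied by y2 = True, y3 = True, y4 = False, y5 = False, y6 = True, y7 = True, y8 = False, y9 = True.
Every clause has at least one true literal under this assignment.
So y1 = True  y2 = True  y3 = True  y4 = False  y5 = False  y6 = True  y7 = True  y8 = False  y9 = True is a satisfying assignment.

SATISFIABLE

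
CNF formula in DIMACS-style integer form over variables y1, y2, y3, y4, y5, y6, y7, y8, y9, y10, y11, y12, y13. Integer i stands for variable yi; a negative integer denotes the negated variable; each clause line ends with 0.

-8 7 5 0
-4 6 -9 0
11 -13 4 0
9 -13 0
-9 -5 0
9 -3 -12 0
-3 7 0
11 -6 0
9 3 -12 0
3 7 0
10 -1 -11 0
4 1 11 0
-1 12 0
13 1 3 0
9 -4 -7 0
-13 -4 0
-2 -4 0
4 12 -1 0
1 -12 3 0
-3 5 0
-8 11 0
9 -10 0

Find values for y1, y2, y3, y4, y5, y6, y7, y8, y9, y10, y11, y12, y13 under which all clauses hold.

y1=T, y2=F, y3=F, y4=F, y5=F, y6=T, y7=T, y8=F, y9=T, y10=T, y11=T, y12=T, y13=T

Check each clause:
  1. (y5 | y7 | ~y8) — ~y8 is true.
  2. (~y4 | y6 | ~y9) — ~y4 is true.
  3. (~y13 | y11 | y4) — y11 is true.
  4. (y9 | ~y13) — y9 is true.
  5. (~y9 | ~y5) — ~y5 is true.
  6. (~y3 | y9 | ~y12) — y9 is true.
  7. (y7 | ~y3) — ~y3 is true.
  8. (y11 | ~y6) — y11 is true.
  9. (~y12 | y9 | y3) — y9 is true.
  10. (y7 | y3) — y7 is true.
  11. (~y11 | y10 | ~y1) — y10 is true.
  12. (y4 | y11 | y1) — y1 is true.
  13. (y12 | ~y1) — y12 is true.
  14. (y3 | y13 | y1) — y1 is true.
  15. (~y4 | y9 | ~y7) — y9 is true.
  16. (~y4 | ~y13) — ~y4 is true.
  17. (~y4 | ~y2) — ~y4 is true.
  18. (y4 | ~y1 | y12) — y12 is true.
  19. (~y12 | y3 | y1) — y1 is true.
  20. (~y3 | y5) — ~y3 is true.
  21. (~y8 | y11) — ~y8 is true.
  22. (y9 | ~y10) — y9 is true.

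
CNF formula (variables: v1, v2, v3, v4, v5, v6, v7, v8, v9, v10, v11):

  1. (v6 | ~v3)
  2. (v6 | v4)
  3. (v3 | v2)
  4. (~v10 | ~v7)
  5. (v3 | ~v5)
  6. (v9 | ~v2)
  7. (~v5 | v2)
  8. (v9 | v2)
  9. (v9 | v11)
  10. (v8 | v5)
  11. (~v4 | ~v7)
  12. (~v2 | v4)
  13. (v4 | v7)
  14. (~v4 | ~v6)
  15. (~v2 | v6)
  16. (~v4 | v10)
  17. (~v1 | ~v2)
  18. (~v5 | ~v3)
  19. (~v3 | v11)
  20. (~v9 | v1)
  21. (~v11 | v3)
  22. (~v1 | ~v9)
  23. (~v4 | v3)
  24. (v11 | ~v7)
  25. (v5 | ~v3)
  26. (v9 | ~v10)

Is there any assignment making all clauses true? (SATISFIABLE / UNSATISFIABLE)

UNSATISFIABLE

v3 = True:
  propagation gives v6=True, v4=False, v2=False, v5=False; an empty clause results — contradiction.
v3 = False:
  propagation gives v2=True, v5=False, v9=True, v8=True; an empty clause results — contradiction.
Every branch closes, so no satisfying assignment exists.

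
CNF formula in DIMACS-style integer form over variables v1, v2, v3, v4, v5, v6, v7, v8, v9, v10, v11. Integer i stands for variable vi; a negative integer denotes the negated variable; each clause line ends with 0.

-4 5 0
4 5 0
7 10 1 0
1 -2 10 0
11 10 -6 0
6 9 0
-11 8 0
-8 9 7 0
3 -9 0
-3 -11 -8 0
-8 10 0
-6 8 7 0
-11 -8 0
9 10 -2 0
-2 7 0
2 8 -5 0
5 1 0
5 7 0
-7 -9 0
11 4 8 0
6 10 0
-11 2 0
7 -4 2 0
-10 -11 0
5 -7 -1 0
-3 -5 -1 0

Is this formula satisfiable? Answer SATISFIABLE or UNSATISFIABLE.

SATISFIABLE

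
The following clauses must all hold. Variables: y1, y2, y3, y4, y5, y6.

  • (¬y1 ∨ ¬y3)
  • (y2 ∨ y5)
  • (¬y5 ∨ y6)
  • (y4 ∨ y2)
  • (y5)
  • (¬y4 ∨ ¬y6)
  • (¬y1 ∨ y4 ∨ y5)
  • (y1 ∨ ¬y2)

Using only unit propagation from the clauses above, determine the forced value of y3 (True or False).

False

Unit clause (y5) sets y5 = True.
(y6 ∨ ¬y5): since y5 = True, the clause reduces to (y6). y6 = True.
In (¬y6 ∨ ¬y4), ¬y6 is now false; ¬y4 must hold, so y4 = False.
(y2 ∨ y4) with y4 = False leaves only y2, so y2 = True.
(y1 ∨ ¬y2) with y2 = True leaves only y1, so y1 = True.
(¬y3 ∨ ¬y1): since y1 = True, the clause reduces to (¬y3). y3 = False.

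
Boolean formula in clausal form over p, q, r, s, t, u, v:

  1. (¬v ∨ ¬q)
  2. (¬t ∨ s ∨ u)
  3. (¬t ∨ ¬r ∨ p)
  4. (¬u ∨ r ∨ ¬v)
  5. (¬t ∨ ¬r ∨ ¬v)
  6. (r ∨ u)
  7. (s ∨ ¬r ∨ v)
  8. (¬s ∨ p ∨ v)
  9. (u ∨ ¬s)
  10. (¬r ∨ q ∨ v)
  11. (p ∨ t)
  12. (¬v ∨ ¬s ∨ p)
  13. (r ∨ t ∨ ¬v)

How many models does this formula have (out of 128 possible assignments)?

15

Case analysis on v and r:
  v=1, r=1: remaining (p,q,s,t,u) ∈ {(1,0,0,0,0); (1,0,0,0,1); (1,0,1,0,1)} — 3.
  v=1, r=0: a clause becomes empty — 0.
  v=0, r=1: remaining (p,q,s,t,u) ∈ {(1,1,1,0,1); (1,1,1,1,1)} — 2.
  v=0, r=0: q free; 5 ways for (p,s,t,u) × 2^1 = 10.
Total: 3 + 0 + 2 + 10 = 15.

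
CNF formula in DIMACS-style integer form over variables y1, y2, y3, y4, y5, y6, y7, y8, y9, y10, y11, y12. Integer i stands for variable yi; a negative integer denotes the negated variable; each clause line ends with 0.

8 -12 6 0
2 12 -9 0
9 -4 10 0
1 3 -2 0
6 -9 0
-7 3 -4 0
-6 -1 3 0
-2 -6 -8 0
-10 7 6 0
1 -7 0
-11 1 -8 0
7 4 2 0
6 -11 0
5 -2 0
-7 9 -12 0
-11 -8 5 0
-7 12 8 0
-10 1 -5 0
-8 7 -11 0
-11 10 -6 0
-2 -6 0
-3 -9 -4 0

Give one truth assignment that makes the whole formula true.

y1=T, y2=F, y3=F, y4=F, y5=T, y6=F, y7=T, y8=T, y9=F, y10=F, y11=F, y12=F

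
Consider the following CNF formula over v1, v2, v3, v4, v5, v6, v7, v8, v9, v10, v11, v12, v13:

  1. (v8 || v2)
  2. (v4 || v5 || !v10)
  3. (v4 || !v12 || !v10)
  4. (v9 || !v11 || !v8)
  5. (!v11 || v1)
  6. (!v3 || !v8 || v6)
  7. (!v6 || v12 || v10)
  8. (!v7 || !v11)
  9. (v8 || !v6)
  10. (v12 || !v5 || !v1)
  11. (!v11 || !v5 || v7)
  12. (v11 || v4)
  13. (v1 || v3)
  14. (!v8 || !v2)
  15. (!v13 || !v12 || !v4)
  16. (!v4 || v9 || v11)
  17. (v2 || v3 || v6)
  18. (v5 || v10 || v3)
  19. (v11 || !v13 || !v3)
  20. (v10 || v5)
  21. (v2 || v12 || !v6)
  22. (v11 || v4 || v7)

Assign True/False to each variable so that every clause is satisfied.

v1=T, v2=F, v3=F, v4=T, v5=F, v6=T, v7=T, v8=T, v9=T, v10=T, v11=F, v12=T, v13=F

v9 occurs only positively in the remaining clauses — set v9 = True.
v13 occurs only negated in the remaining clauses — set v13 = False.
Branch on v1: take v1 = True.
Branch on v2: take v2 = False.
  then v8 is forced to True.
For the remaining variables, v3 = False, v4 = True, v5 = False, v6 = True, v7 = True, v10 = True, v11 = False, v12 = True works.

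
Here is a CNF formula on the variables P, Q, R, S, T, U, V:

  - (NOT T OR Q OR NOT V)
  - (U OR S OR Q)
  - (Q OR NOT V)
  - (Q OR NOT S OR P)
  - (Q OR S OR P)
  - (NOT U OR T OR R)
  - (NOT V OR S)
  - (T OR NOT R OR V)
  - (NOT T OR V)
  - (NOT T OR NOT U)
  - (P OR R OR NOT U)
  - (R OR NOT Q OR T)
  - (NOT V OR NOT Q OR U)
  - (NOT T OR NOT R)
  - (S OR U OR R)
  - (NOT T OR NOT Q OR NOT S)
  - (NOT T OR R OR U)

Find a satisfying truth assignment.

P=1, Q=0, R=0, S=1, T=0, U=0, V=0

Check each clause:
  1. (NOT V OR NOT T OR Q) — NOT V is true.
  2. (U OR Q OR S) — S is true.
  3. (NOT V OR Q) — NOT V is true.
  4. (P OR Q OR NOT S) — P is true.
  5. (P OR Q OR S) — P is true.
  6. (R OR T OR NOT U) — NOT U is true.
  7. (NOT V OR S) — NOT V is true.
  8. (V OR NOT R OR T) — NOT R is true.
  9. (NOT T OR V) — NOT T is true.
  10. (NOT U OR NOT T) — NOT U is true.
  11. (R OR P OR NOT U) — P is true.
  12. (T OR R OR NOT Q) — NOT Q is true.
  13. (NOT Q OR U OR NOT V) — NOT V is true.
  14. (NOT T OR NOT R) — NOT T is true.
  15. (U OR S OR R) — S is true.
  16. (NOT S OR NOT Q OR NOT T) — NOT T is true.
  17. (R OR U OR NOT T) — NOT T is true.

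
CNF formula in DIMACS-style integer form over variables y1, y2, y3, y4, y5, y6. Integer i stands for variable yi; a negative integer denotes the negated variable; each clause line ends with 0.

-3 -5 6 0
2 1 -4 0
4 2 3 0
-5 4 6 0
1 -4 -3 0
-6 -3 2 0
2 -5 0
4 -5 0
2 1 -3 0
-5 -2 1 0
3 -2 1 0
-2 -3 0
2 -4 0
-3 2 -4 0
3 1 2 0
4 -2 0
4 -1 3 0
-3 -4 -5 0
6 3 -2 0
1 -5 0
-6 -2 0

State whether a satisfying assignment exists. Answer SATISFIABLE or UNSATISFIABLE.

SATISFIABLE

Pure literal: y5 appears only negated; assign y5 = False.
Try y1 = True.
Branch on y2: take y2 = False.
  then y4 is forced to False.
  then y3 is forced to True.
  then y6 is forced to False.
So y1 = True, y2 = False, y3 = True, y4 = False, y5 = False, y6 = False is a satisfying assignment.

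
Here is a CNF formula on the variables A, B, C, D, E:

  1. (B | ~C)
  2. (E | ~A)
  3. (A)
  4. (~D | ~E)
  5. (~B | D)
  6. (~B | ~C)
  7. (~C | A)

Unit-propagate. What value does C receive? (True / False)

False

Unit clause (A) sets A = True.
(~A | E): since A = True, the clause reduces to (E). E = True.
(~D | ~E): since E = True, the clause reduces to (~D). D = False.
(~B | D) with D = False leaves only ~B, so B = False.
(B | ~C) with B = False leaves only ~C, so C = False.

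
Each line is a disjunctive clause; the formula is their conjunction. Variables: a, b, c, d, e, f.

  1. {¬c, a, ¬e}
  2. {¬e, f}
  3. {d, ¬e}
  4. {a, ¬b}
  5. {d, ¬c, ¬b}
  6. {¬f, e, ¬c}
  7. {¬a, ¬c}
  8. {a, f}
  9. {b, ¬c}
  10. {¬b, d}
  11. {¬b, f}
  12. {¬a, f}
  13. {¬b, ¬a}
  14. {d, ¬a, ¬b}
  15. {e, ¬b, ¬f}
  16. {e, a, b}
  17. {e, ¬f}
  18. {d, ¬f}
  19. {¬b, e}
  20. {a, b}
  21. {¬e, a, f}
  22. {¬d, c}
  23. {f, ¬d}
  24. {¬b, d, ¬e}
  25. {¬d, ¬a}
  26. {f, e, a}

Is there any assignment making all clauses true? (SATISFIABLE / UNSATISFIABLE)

UNSATISFIABLE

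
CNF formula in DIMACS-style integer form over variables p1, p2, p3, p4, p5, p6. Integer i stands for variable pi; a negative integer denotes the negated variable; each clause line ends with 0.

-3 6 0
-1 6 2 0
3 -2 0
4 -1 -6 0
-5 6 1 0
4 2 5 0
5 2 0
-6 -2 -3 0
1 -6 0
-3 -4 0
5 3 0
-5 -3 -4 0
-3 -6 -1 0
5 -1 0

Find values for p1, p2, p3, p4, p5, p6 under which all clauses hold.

p1 = True, p2 = False, p3 = False, p4 = True, p5 = True, p6 = True

Try p1 = True.
  then p5 is forced to True.
For the remaining variables, p2 = False, p3 = False, p4 = True, p6 = True works.
Every clause has at least one true literal under this assignment.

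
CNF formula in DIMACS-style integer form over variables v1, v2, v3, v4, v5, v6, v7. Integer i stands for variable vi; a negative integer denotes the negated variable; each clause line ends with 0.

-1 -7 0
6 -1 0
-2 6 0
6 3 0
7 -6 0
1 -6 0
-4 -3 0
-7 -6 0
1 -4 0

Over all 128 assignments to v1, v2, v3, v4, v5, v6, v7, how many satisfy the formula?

The models are:
  v1=0 v2=0 v3=1 v4=0 v5=0 v6=0 v7=0
  v1=0 v2=0 v3=1 v4=0 v5=0 v6=0 v7=1
  v1=0 v2=0 v3=1 v4=0 v5=1 v6=0 v7=0
  v1=0 v2=0 v3=1 v4=0 v5=1 v6=0 v7=1
That's 4 in total.

4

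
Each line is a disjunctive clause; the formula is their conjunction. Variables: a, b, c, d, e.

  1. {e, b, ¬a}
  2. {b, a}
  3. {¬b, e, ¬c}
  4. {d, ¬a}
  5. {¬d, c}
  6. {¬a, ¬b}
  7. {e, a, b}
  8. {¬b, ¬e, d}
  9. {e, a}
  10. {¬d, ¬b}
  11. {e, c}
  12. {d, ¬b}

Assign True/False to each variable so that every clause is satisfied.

a = True, b = False, c = True, d = True, e = True

Branch on a: take a = True.
  then d is forced to True.
  then c is forced to True.
  then b is forced to False.
  then e is forced to True.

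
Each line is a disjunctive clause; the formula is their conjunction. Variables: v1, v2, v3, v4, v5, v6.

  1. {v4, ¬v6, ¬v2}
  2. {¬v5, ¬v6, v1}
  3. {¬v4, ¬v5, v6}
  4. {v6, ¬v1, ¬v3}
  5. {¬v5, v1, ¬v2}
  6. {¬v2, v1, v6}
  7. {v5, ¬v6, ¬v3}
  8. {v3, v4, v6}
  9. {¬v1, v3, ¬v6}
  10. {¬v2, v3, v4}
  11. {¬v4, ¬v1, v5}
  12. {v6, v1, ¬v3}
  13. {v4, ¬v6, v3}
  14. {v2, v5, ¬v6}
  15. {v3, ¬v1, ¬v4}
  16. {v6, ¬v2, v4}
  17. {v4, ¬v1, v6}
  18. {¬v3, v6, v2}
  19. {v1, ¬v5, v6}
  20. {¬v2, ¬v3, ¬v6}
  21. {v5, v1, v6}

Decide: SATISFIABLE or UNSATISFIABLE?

SATISFIABLE

Set v1 = True and propagate.
Branch on v2: take v2 = False.
The remaining clauses are satisfied by v3 = True, v4 = True, v5 = True, v6 = True.
Every clause has at least one true literal under this assignment.
So v1=T  v2=F  v3=T  v4=T  v5=T  v6=T is a satisfying assignment.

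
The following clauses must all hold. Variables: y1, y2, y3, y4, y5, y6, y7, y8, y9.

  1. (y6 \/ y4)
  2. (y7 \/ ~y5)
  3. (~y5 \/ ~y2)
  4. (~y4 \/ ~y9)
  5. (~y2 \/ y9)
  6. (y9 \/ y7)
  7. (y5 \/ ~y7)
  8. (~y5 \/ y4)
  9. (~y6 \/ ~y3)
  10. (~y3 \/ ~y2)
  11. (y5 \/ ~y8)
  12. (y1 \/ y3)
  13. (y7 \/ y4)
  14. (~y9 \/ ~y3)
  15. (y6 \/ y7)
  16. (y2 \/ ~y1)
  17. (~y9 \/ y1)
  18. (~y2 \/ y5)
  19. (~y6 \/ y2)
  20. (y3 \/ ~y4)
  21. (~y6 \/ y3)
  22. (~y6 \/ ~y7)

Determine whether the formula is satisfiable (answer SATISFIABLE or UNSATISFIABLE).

SATISFIABLE

Branch on y1: take y1 = False.
  then y3 is forced to True.
  then y6 is forced to False.
  then y4 is forced to True.
  then y9 is forced to False.
  then y2 is forced to False.
  then y7 is forced to True.
  then y5 is forced to True.
y8 is now unconstrained; take y8 = True.
So y1=0, y2=0, y3=1, y4=1, y5=1, y6=0, y7=1, y8=1, y9=0 is a satisfying assignment.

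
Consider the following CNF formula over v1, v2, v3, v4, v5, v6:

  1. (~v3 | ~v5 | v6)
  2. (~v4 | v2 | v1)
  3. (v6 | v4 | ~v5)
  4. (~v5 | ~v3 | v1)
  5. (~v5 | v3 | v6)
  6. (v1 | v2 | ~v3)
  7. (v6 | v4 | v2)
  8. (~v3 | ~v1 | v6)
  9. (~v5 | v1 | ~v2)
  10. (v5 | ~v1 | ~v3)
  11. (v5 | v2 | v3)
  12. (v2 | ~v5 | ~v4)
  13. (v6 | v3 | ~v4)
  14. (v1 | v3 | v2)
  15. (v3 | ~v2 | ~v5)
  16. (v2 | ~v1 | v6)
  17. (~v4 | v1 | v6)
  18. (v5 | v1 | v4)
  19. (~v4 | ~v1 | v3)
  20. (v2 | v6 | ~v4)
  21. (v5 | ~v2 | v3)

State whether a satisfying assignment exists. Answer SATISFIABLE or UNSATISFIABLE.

SATISFIABLE

Pure literal: v6 appears only positively; assign v6 = True.
Try v1 = True.
For the remaining variables, v2 = True, v3 = True, v4 = False, v5 = True works.
Every clause has at least one true literal under this assignment.
So v1=T, v2=T, v3=T, v4=F, v5=T, v6=T is a satisfying assignment.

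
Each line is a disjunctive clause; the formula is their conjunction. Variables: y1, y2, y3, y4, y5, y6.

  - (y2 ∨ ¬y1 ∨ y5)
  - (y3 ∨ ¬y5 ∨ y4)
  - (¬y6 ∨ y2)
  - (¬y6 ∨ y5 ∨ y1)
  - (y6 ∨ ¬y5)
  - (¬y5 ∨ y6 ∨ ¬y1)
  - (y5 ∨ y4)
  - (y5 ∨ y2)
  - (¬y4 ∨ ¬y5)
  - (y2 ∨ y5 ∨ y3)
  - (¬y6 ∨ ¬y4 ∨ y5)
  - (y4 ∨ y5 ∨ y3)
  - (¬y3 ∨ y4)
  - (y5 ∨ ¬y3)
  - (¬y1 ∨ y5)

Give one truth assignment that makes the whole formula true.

y1 = 0, y2 = 1, y3 = 0, y4 = 1, y5 = 0, y6 = 0

Check each clause:
  1. (y5 ∨ ¬y1 ∨ y2) — y2 is true.
  2. (y4 ∨ y3 ∨ ¬y5) — y4 is true.
  3. (¬y6 ∨ y2) — y2 is true.
  4. (¬y6 ∨ y5 ∨ y1) — ¬y6 is true.
  5. (y6 ∨ ¬y5) — ¬y5 is true.
  6. (y6 ∨ ¬y5 ∨ ¬y1) — ¬y5 is true.
  7. (y4 ∨ y5) — y4 is true.
  8. (y5 ∨ y2) — y2 is true.
  9. (¬y4 ∨ ¬y5) — ¬y5 is true.
  10. (y2 ∨ y5 ∨ y3) — y2 is true.
  11. (y5 ∨ ¬y4 ∨ ¬y6) — ¬y6 is true.
  12. (y4 ∨ y3 ∨ y5) — y4 is true.
  13. (¬y3 ∨ y4) — y4 is true.
  14. (¬y3 ∨ y5) — ¬y3 is true.
  15. (y5 ∨ ¬y1) — ¬y1 is true.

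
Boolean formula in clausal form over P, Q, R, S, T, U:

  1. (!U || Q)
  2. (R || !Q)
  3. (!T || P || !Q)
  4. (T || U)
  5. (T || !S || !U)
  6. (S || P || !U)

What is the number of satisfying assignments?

13

Case analysis on U and Q:
  U=1, Q=1: remaining (P,R,S,T) ∈ {(1,1,0,0); (1,1,0,1); (1,1,1,1)} — 3.
  U=1, Q=0: a clause becomes empty — 0.
  U=0, Q=1: remaining (P,R,S,T) ∈ {(1,1,0,1); (1,1,1,1)} — 2.
  U=0, Q=0: forces T=1; P, R, S free → 2^3 = 8.
Total: 3 + 0 + 2 + 8 = 13.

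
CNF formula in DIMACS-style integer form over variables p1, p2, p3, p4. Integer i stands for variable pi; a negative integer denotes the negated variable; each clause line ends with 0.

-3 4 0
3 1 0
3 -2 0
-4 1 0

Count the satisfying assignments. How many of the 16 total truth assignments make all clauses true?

4

Satisfying assignments:
  p1=1 p2=0 p3=0 p4=0
  p1=1 p2=0 p3=0 p4=1
  p1=1 p2=0 p3=1 p4=1
  p1=1 p2=1 p3=1 p4=1
That's 4 in total.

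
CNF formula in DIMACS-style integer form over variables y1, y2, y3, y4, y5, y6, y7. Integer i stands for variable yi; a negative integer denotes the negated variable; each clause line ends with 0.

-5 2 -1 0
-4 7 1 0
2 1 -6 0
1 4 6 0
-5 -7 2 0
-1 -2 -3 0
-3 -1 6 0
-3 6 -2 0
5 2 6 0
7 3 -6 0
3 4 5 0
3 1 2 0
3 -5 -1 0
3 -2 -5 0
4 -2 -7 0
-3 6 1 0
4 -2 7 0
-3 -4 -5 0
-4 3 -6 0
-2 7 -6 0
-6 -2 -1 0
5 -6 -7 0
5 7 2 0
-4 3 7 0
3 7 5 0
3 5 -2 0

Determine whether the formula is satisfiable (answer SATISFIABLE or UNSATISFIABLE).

y2 = True:
  y3 = True:
    propagation gives y1=False, y6=True, y7=True, y4=True; an empty clause results — contradiction.
  y3 = False:
    propagation gives y5=False; an empty clause results — contradiction.
y2 = False:
  y3 = True:
    y1 = True:
      propagation gives y5=False, y6=True, y7=False; contradiction.
    y1 = False:
      propagation gives y6=False; contradiction.
  y3 = False:
    propagation gives y1=True, y5=False, y6=True, y7=True; an empty clause results — contradiction.
Every branch closes, so no satisfying assignment exists.

UNSATISFIABLE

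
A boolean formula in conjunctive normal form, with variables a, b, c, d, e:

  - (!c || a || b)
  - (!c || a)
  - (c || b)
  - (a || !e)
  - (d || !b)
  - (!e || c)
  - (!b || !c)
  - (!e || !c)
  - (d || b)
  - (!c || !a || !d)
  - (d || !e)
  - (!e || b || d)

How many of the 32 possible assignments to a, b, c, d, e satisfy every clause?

2

Satisfying assignments:
  a=F b=T c=F d=T e=F
  a=T b=T c=F d=T e=F
Count: 2.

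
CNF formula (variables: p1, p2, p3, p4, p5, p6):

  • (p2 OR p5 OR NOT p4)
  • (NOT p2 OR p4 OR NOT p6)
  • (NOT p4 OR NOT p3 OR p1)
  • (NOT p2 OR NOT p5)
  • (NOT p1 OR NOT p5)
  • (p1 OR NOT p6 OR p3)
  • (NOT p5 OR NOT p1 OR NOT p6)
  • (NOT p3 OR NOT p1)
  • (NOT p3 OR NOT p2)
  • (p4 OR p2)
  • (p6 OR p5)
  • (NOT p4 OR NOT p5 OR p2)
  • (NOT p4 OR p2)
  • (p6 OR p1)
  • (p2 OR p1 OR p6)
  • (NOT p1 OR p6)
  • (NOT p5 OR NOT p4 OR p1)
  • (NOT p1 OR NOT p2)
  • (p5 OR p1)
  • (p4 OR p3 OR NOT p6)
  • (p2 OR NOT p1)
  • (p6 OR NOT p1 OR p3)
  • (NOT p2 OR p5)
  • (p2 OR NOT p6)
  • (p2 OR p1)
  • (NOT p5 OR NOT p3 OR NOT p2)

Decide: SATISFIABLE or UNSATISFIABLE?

UNSATISFIABLE

p1 = True:
  propagation gives p5=False, p3=False, p6=True, p2=False; an empty clause results — contradiction.
p1 = False:
  propagation gives p6=True, p3=True, p4=False, p2=False; an empty clause results — contradiction.
Every branch closes, so no satisfying assignment exists.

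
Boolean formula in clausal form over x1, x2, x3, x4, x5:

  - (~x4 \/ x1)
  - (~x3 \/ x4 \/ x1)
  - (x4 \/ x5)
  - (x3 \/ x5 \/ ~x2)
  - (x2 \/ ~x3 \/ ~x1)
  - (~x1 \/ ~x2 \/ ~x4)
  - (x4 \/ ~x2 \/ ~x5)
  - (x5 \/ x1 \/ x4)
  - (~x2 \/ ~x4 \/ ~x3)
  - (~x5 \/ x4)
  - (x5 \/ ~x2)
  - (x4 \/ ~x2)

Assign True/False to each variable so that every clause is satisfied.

Branch on x1: take x1 = True.
Branch on x2: take x2 = False.
  then x3 is forced to False.
Set x4 = True and propagate.
x5 is now unconstrained; take x5 = False.
Every clause has at least one true literal under this assignment.

x1=True, x2=False, x3=False, x4=True, x5=False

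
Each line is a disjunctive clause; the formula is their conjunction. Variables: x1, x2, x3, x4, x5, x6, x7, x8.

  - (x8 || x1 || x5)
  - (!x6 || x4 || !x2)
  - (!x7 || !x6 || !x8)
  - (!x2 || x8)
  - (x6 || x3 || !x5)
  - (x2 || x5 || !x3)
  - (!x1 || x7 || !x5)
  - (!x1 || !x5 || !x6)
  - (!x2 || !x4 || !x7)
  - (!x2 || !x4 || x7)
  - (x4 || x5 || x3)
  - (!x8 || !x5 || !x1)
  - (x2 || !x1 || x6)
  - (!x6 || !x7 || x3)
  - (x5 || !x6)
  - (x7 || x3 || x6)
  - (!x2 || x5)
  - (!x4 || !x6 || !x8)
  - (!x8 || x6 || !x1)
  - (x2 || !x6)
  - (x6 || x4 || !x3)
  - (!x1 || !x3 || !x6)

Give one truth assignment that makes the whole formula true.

x1=F  x2=F  x3=T  x4=T  x5=T  x6=F  x7=T  x8=T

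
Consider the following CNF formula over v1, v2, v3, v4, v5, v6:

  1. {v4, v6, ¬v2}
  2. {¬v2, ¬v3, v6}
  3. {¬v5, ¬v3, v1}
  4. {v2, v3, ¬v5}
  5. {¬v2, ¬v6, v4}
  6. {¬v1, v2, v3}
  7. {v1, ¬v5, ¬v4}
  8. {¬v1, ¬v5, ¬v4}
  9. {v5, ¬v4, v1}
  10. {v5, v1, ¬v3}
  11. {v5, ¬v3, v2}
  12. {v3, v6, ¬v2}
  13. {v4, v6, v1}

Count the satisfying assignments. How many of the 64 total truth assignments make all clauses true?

5

Satisfying assignments:
  v1=0 v2=0 v3=0 v4=0 v5=0 v6=1
  v1=1 v2=0 v3=1 v4=0 v5=1 v6=0
  v1=1 v2=0 v3=1 v4=0 v5=1 v6=1
  v1=1 v2=1 v3=0 v4=1 v5=0 v6=1
  v1=1 v2=1 v3=1 v4=1 v5=0 v6=1
That's 5 in total.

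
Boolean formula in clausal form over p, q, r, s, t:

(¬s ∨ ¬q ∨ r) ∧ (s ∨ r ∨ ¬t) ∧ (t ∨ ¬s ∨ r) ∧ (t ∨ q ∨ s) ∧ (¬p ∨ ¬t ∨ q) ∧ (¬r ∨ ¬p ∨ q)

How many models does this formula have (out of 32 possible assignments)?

14

Case analysis on q and r:
  q=1, r=1: p, s, t free → 2^3 = 8.
  q=1, r=0: remaining (p,s,t) ∈ {(0,0,0); (1,0,0)} — 2.
  q=0, r=1: remaining (p,s,t) ∈ {(0,0,1); (0,1,0); (0,1,1)} — 3.
  q=0, r=0: remaining (p,s,t) ∈ {(0,1,1)} — 1.
Total: 8 + 2 + 3 + 1 = 14.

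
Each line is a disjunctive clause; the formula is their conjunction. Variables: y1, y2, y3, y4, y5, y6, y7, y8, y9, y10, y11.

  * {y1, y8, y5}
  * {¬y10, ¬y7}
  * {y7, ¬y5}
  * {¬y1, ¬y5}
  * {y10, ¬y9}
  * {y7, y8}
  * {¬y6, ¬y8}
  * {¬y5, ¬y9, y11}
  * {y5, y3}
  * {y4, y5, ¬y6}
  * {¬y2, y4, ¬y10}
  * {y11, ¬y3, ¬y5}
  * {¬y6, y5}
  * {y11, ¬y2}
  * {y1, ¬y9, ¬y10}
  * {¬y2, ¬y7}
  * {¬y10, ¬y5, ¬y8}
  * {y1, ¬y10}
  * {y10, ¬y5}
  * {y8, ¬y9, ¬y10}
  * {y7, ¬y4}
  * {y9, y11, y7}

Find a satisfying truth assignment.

y2 occurs only negated in the remaining clauses — set y2 = False.
Pure literal: y6 appears only negated; assign y6 = False.
Try y1 = True.
  then y5 is forced to False.
  then y3 is forced to True.
Branch on y4: take y4 = False.
For the remaining variables, y7 = False, y8 = True, y9 = True, y10 = True, y11 = True works.
Check each clause:
  1. {y8, y1, y5} — y8 is true.
  2. {¬y7, ¬y10} — ¬y7 is true.
  3. {¬y5, y7} — ¬y5 is true.
  4. {¬y5, ¬y1} — ¬y5 is true.
  5. {¬y9, y10} — y10 is true.
  6. {y7, y8} — y8 is true.
  7. {¬y8, ¬y6} — ¬y6 is true.
  8. {¬y9, ¬y5, y11} — y11 is true.
  9. {y5, y3} — y3 is true.
  10. {¬y6, y4, y5} — ¬y6 is true.
  11. {y4, ¬y10, ¬y2} — ¬y2 is true.
  12. {¬y5, y11, ¬y3} — y11 is true.
  13. {¬y6, y5} — ¬y6 is true.
  14. {y11, ¬y2} — y11 is true.
  15. {¬y9, ¬y10, y1} — y1 is true.
  16. {¬y2, ¬y7} — ¬y7 is true.
  17. {¬y5, ¬y8, ¬y10} — ¬y5 is true.
  18. {y1, ¬y10} — y1 is true.
  19. {¬y5, y10} — y10 is true.
  20. {y8, ¬y10, ¬y9} — y8 is true.
  21. {¬y4, y7} — ¬y4 is true.
  22. {y7, y11, y9} — y9 is true.

y1=1, y2=0, y3=1, y4=0, y5=0, y6=0, y7=0, y8=1, y9=1, y10=1, y11=1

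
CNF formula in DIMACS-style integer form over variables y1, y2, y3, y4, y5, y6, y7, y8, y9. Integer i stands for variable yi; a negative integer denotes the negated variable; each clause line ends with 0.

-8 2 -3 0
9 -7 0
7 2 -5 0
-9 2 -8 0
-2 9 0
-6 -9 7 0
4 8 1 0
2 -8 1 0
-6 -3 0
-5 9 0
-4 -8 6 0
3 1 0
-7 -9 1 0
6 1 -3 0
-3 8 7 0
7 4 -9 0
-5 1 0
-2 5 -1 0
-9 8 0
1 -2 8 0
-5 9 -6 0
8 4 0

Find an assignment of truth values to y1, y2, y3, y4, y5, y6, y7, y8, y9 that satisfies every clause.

y1 = 1, y2 = 1, y3 = 0, y4 = 0, y5 = 1, y6 = 0, y7 = 1, y8 = 1, y9 = 1

Set y1 = True and propagate.
Set y2 = True and propagate.
  then y9 is forced to True.
  then y5 is forced to True.
  then y8 is forced to True.
Branch on y3: take y3 = False.
For the remaining variables, y4 = False, y6 = False, y7 = True works.
Every clause has at least one true literal under this assignment.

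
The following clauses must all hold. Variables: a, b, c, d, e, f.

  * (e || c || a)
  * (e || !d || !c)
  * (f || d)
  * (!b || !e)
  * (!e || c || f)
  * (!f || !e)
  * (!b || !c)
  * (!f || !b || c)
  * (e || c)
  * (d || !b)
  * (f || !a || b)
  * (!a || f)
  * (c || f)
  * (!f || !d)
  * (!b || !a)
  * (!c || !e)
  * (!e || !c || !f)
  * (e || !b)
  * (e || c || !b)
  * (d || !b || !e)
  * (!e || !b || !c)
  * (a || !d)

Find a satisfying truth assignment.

a=0, b=0, c=1, d=0, e=0, f=1

Set a = False and propagate.
  then d is forced to False.
  then f is forced to True.
  then e is forced to False.
  then c is forced to True.
  then b is forced to False.
Check each clause:
  1. (a || c || e) — c is true.
  2. (!d || !c || e) — !d is true.
  3. (f || d) — f is true.
  4. (!e || !b) — !e is true.
  5. (!e || f || c) — c is true.
  6. (!f || !e) — !e is true.
  7. (!c || !b) — !b is true.
  8. (!b || c || !f) — c is true.
  9. (e || c) — c is true.
  10. (!b || d) — !b is true.
  11. (!a || b || f) — !a is true.
  12. (!a || f) — f is true.
  13. (c || f) — c is true.
  14. (!d || !f) — !d is true.
  15. (!a || !b) — !a is true.
  16. (!c || !e) — !e is true.
  17. (!c || !e || !f) — !e is true.
  18. (e || !b) — !b is true.
  19. (!b || c || e) — c is true.
  20. (!e || !b || d) — !e is true.
  21. (!b || !c || !e) — !e is true.
  22. (a || !d) — !d is true.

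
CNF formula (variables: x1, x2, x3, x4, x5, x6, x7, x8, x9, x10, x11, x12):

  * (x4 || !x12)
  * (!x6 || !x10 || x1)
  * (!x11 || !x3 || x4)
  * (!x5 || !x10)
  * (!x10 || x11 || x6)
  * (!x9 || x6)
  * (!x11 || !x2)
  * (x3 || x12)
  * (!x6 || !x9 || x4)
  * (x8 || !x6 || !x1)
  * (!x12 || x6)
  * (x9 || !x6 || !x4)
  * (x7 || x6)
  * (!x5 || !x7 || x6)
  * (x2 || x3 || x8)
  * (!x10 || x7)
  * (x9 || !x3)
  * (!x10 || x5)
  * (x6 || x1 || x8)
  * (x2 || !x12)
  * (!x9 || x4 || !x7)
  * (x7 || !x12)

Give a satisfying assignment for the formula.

x1=F  x2=F  x3=T  x4=T  x5=F  x6=T  x7=T  x8=T  x9=T  x10=F  x11=T  x12=F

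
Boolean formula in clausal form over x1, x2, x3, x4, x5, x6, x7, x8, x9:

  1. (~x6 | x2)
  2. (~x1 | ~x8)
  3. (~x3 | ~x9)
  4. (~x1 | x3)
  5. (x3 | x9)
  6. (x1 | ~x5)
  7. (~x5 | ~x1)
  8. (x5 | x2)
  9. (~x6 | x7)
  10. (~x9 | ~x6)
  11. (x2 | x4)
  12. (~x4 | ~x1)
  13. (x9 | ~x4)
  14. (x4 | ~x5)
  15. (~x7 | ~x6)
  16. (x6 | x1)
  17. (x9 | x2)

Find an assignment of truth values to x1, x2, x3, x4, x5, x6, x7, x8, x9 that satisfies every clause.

x1=T  x2=T  x3=T  x4=F  x5=F  x6=F  x7=T  x8=F  x9=F

Pure literal: x2 appears only positively; assign x2 = True.
x8 occurs only negated in the remaining clauses — set x8 = False.
Branch on x1: take x1 = True.
  then x3 is forced to True.
  then x9 is forced to False.
  then x5 is forced to False.
  then x4 is forced to False.
For the remaining variables, x6 = False, x7 = True works.
Every clause has at least one true literal under this assignment.
Check each clause:
  1. (x2 | ~x6) — ~x6 is true.
  2. (~x1 | ~x8) — ~x8 is true.
  3. (~x3 | ~x9) — ~x9 is true.
  4. (x3 | ~x1) — x3 is true.
  5. (x9 | x3) — x3 is true.
  6. (~x5 | x1) — x1 is true.
  7. (~x1 | ~x5) — ~x5 is true.
  8. (x5 | x2) — x2 is true.
  9. (~x6 | x7) — ~x6 is true.
  10. (~x6 | ~x9) — ~x6 is true.
  11. (x2 | x4) — x2 is true.
  12. (~x4 | ~x1) — ~x4 is true.
  13. (x9 | ~x4) — ~x4 is true.
  14. (~x5 | x4) — ~x5 is true.
  15. (~x7 | ~x6) — ~x6 is true.
  16. (x6 | x1) — x1 is true.
  17. (x2 | x9) — x2 is true.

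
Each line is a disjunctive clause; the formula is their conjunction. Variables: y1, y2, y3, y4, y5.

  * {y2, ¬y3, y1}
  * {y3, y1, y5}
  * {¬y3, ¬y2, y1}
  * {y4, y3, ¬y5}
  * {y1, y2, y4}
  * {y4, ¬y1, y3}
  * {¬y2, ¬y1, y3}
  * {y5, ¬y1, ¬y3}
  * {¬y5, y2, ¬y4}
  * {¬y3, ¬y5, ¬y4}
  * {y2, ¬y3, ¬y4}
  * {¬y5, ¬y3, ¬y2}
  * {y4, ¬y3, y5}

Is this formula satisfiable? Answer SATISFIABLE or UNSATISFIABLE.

SATISFIABLE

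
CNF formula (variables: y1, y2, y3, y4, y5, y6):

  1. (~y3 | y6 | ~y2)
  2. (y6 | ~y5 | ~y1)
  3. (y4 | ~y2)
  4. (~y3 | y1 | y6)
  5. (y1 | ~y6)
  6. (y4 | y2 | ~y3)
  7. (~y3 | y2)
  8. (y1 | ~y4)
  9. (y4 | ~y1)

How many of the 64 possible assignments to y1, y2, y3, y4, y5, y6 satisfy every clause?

Case analysis on y1 and y2:
  y1=T, y2=T: 5 of the 16 assignments to (y3,y4,y5,y6) work.
  y1=T, y2=F: remaining (y3,y4,y5,y6) ∈ {(F,T,F,F); (F,T,F,T); (F,T,T,T)} — 3.
  y1=F, y2=T: a clause becomes empty — 0.
  y1=F, y2=F: remaining (y3,y4,y5,y6) ∈ {(F,F,F,F); (F,F,T,F)} — 2.
Total: 5 + 3 + 0 + 2 = 10.

10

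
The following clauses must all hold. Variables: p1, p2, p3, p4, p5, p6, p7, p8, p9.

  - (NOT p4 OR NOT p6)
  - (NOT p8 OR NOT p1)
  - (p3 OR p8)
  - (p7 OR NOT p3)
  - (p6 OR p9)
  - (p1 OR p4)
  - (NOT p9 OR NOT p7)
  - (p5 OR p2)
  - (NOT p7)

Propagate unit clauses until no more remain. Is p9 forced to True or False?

True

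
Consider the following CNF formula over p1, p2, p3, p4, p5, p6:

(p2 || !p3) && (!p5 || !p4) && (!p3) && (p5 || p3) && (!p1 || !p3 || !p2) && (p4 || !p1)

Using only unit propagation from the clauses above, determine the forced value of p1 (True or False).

False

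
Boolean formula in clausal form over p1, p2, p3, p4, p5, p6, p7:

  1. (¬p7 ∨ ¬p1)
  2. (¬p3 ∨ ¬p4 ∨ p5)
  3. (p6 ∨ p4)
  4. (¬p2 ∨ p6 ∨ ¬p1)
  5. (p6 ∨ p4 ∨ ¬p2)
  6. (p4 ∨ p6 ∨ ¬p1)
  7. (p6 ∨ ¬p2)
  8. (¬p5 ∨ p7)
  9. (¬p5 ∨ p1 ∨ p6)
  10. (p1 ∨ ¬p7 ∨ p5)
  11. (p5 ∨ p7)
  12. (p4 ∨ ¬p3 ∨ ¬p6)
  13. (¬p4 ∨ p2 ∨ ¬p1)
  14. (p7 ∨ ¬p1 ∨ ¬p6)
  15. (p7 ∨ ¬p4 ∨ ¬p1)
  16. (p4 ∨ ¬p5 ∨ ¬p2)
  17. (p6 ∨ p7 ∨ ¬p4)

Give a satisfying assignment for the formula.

p1 = False  p2 = True  p3 = False  p4 = True  p5 = True  p6 = True  p7 = True

p3 occurs only negated in the remaining clauses — set p3 = False.
Branch on p1: take p1 = False.
Try p2 = True.
  then p6 is forced to True.
Branch on p4: take p4 = True.
The remaining clauses are satisfied by p5 = True, p7 = True.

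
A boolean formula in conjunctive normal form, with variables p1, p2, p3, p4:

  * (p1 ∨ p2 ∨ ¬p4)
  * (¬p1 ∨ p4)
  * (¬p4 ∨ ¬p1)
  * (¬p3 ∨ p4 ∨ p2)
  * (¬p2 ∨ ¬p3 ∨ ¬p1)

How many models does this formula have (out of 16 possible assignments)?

5

Satisfying assignments:
  p1=F p2=F p3=F p4=F
  p1=F p2=T p3=F p4=F
  p1=F p2=T p3=F p4=T
  p1=F p2=T p3=T p4=F
  p1=F p2=T p3=T p4=T
Count: 5.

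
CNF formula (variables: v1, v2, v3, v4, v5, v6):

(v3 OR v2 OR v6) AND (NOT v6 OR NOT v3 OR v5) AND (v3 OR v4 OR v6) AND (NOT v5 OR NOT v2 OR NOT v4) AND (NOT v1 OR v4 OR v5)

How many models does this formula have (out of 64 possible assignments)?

32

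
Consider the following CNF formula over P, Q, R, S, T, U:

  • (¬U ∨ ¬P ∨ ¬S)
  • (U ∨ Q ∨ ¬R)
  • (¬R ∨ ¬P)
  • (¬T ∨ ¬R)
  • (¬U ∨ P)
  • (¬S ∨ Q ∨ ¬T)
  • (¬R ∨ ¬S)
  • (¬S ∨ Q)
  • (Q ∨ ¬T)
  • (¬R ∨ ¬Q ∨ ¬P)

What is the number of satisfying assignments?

14

Split on Q, then R.
  Q=1, R=1: remaining (P,S,T,U) ∈ {(0,0,0,0)} — 1.
  Q=1, R=0: T free; 5 ways for (P,S,U) × 2^1 = 10.
  Q=0, R=1: a clause becomes empty — 0.
  Q=0, R=0: remaining (P,S,T,U) ∈ {(0,0,0,0); (1,0,0,0); (1,0,0,1)} — 3.
Total: 1 + 10 + 0 + 3 = 14.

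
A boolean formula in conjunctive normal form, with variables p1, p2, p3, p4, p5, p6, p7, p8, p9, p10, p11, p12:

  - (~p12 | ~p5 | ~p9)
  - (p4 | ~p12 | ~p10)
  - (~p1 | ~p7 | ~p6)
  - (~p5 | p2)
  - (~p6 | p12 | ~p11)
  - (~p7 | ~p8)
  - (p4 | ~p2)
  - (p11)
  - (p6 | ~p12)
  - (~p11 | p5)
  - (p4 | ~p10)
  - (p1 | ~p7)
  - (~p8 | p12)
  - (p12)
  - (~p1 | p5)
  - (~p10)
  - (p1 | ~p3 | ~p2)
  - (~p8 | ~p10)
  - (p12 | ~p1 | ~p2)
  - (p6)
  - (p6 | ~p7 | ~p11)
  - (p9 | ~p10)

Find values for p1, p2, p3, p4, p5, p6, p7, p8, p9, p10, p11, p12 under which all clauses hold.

p1=1, p2=1, p3=0, p4=1, p5=1, p6=1, p7=0, p8=1, p9=0, p10=0, p11=1, p12=1

The clause (p11) is unit: p11 must be True.
The clause (p5) is unit: p5 must be True.
(p2) is a unit clause, so p2 = True.
The clause (p4) is unit: p4 must be True.
(p12) is a unit clause, so p12 = True.
The clause (~p9) is unit: p9 must be False.
(p6) is a unit clause, so p6 = True.
Unit propagation: (~p10) forces p10 = False.
Pure literal: p3 appears only negated; assign p3 = False.
p7 occurs only negated in the remaining clauses — set p7 = False.
p1, p8 are now unconstrained; take p1 = True, p8 = True.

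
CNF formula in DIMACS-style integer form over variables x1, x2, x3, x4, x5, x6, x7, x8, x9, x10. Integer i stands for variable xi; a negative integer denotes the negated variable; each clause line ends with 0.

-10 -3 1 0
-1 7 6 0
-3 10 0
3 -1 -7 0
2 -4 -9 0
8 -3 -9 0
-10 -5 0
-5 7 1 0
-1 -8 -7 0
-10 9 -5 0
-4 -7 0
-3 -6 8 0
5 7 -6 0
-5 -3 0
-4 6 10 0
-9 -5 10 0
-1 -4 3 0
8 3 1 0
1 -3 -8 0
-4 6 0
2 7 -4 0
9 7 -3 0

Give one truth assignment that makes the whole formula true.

x1=False, x2=False, x3=False, x4=False, x5=False, x6=True, x7=True, x8=True, x9=False, x10=False

Pure literal: x4 appears only negated; assign x4 = False.
Branch on x1: take x1 = False.
The remaining clauses are satisfied by x2 = False, x3 = False, x5 = False, x6 = True, x7 = True, x8 = True, x9 = False, x10 = False.
Every clause has at least one true literal under this assignment.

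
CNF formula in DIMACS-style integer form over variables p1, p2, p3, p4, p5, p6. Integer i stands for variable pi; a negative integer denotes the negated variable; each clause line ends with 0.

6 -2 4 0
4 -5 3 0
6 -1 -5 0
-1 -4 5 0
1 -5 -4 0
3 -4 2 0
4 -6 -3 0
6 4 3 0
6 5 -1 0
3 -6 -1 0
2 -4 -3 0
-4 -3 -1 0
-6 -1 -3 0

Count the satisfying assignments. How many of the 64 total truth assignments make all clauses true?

8

Satisfying assignments:
  p1=0 p2=0 p3=0 p4=0 p5=0 p6=1
  p1=0 p2=0 p3=1 p4=0 p5=0 p6=0
  p1=0 p2=0 p3=1 p4=0 p5=1 p6=0
  p1=0 p2=1 p3=0 p4=0 p5=0 p6=1
  p1=0 p2=1 p3=0 p4=1 p5=0 p6=0
  p1=0 p2=1 p3=0 p4=1 p5=0 p6=1
  p1=0 p2=1 p3=1 p4=1 p5=0 p6=0
  p1=0 p2=1 p3=1 p4=1 p5=0 p6=1
Count: 8.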